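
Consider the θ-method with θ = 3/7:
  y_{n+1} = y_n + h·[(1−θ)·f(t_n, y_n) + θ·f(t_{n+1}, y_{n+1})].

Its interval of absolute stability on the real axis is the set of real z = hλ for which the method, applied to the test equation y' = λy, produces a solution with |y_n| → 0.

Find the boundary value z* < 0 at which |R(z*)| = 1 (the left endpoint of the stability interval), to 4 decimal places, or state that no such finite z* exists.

left endpoint -14.0000.

With y'=λy (z=hλ):
  y_{n+1} = y_n + z·[4/7·y_n + 3/7·y_{n+1}] ⇒ (1 − 3/7z)y_{n+1} = (1 + 4/7z)y_n
  so R(z) = (1 + 4/7z)/(1 − 3/7z).

Find x<0 with |R(x)|<1.
x=-1.54: |R|=0.0723
R=−1: 1+4/7x = −1+3/7x ⇒ -1/7x=2 ⇒ x=2/(-1/7)=-14.0000
Confirm numerically:
  x=-11.827: |R|=0.94885 <1
  x=-8.839: |R|=0.84602 <1
  x=-6.922: |R|=0.74508 <1
  x=-14.543: |R|=1.01073 >1
  x=-14.451: |R|=1.00896 >1
Interval (-14.0000, 0).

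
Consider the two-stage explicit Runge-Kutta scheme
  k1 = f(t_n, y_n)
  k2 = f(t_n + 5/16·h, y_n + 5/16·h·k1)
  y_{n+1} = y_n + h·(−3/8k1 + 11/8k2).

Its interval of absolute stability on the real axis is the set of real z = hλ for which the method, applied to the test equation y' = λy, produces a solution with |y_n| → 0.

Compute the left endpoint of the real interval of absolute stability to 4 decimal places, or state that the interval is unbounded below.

Test eqn y'=λy, z=hλ:
  k1=λy_n ⇒ h·k1=z·y_n;  k2=λ(1+5/16z)y_n ⇒ h·k2=z(1+5/16z)y_n
  y_{n+1}/y_n = 1 − 3/8z + 11/8z(1+5/16z) = 1 + z + 55/128z²
  Hence R(z) = 1 + z + 55/128z².

Solve |R(x)|<1 on ℝ⁻.
x=-0.73: |R|=0.4990
R=1: x+55/128x²=0 ⇒ x=−128/55=-2.3273; min R=1−1/(4·55/128)=0.4182>−1
Confirm numerically:
  x=-2.180: |R|=0.86205 <1
  x=-1.836: |R|=0.61243 <1
  x=-1.196: |R|=0.41863 <1
  x=-2.832: |R|=1.61419 >1
  x=-2.650: |R|=1.36748 >1
  x=-2.555: |R|=1.25001 >1
So |R|<1 on (-2.3273, 0).

z* = -2.3273.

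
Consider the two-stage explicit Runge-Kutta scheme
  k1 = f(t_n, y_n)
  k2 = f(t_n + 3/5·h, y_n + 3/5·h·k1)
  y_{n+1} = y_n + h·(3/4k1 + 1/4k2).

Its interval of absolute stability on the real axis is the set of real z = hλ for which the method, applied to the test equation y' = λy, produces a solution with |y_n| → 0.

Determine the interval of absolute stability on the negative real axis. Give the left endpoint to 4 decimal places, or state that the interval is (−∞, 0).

z∈(-6.6667,0).

On y'=λy, z=hλ:
  k1=λy_n ⇒ h·k1=z·y_n;  k2=λ(1+3/5z)y_n ⇒ h·k2=z(1+3/5z)y_n
  y_{n+1}/y_n = 1 + 3/4z + 1/4z(1+3/5z) = 1 + z + 3/20z²
  so R(z) = 1 + z + 3/20z².

Need |R(x)|<1, x<0.
x=-1.16: |R|=0.0418
R=1: x+3/20x²=0 ⇒ x=−20/3=-6.6667; min R=1−1/(4·3/20)=-0.6667>−1
Confirm numerically:
  x=-5.703: |R|=0.17563 <1
  x=-4.822: |R|=0.33425 <1
  x=-4.140: |R|=0.56906 <1
  x=-2.783: |R|=0.62124 <1
  x=-7.261: |R|=1.64732 >1
  x=-6.892: |R|=1.23295 >1
  x=-6.767: |R|=1.10184 >1
Interval (-6.6667, 0).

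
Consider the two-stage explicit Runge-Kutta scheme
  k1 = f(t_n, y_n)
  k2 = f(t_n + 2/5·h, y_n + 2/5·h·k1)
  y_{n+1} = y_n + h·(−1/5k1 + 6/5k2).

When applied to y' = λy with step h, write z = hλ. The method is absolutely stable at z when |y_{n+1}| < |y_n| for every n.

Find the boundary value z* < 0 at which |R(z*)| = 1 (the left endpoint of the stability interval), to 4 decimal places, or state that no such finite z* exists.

With y'=λy (z=hλ):
  k1=λy_n ⇒ h·k1=z·y_n;  k2=λ(1+2/5z)y_n ⇒ h·k2=z(1+2/5z)y_n
  y_{n+1}/y_n = 1 − 1/5z + 6/5z(1+2/5z) = 1 + z + 12/25z²
  Hence R(z) = 1 + z + 12/25z².

Boundary: |R(x)|=1, x<0.
x=-0.85: |R|=0.4968
R=1: x+12/25x²=0 ⇒ x=−25/12=-2.0833; min R=1−1/(4·12/25)=0.4792>−1
Confirm numerically:
  x=-1.771: |R|=0.73449 <1
  x=-1.345: |R|=0.52333 <1
  x=-1.006: |R|=0.47978 <1
  x=-1.005: |R|=0.47981 <1
  x=-2.650: |R|=1.72080 >1
  x=-2.640: |R|=1.70541 >1
  x=-2.522: |R|=1.53103 >1
Stable set (-2.0833, 0).

left endpoint -2.0833.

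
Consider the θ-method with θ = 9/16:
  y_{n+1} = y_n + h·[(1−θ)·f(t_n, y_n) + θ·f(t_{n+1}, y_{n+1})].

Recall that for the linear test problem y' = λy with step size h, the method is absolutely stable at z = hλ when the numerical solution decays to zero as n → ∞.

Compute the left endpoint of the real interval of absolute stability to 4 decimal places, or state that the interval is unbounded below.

interval (−∞, 0).

Test eqn y'=λy, z=hλ:
  y_{n+1} = y_n + z·[7/16·y_n + 9/16·y_{n+1}] ⇒ (1 − 9/16z)y_{n+1} = (1 + 7/16z)y_n
  ⇒ R(z) = (1 + 7/16z)/(1 − 9/16z).

Find x<0 with |R(x)|<1.
x=-1.61: |R|=0.1551
x=-2: |R|=0.0588
x=-10: |R|=0.5094
x=-100: |R|=0.7467
θ=9/16≥1/2 ⇒ |1+7/16x|<|1−9/16x| ∀x<0 ⇒ unbounded interval.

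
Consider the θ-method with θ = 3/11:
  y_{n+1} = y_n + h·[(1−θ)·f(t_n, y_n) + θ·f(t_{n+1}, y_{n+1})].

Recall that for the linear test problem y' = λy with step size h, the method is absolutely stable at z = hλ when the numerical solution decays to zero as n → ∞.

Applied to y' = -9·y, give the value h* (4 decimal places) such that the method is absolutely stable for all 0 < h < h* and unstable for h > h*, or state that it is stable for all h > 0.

Set f=λy, z=hλ:
  y_{n+1} = y_n + z·[8/11·y_n + 3/11·y_{n+1}] ⇒ (1 − 3/11z)y_{n+1} = (1 + 8/11z)y_n
  Hence R(z) = (1 + 8/11z)/(1 − 3/11z).

Boundary: |R(x)|=1, x<0.
x=-1.64: |R|=0.1332
R=−1: 1+8/11x = −1+3/11x ⇒ -5/11x=2 ⇒ x=2/(-5/11)=-4.4000
Confirm numerically:
  x=-3.535: |R|=0.79981 <1
  x=-3.056: |R|=0.66680 <1
  x=-2.571: |R|=0.51130 <1
  x=-4.678: |R|=1.05552 >1
  x=-4.485: |R|=1.01738 >1
Interval (-4.4000, 0).

(-4.4000,0); λ=-9 ⇒ h* = (22/5)/9 = 0.4889.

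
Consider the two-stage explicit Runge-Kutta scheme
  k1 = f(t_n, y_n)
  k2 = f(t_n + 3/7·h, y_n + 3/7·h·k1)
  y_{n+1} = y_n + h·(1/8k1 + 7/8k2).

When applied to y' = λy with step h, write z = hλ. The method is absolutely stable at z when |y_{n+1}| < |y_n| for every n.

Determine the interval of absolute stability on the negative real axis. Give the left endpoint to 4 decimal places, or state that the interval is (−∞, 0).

Test eqn y'=λy, z=hλ:
  k1=λy_n ⇒ h·k1=z·y_n;  k2=λ(1+3/7z)y_n ⇒ h·k2=z(1+3/7z)y_n
  y_{n+1}/y_n = 1 + 1/8z + 7/8z(1+3/7z) = 1 + z + 3/8z²
  ⇒ R(z) = 1 + z + 3/8z².

Find x<0 with |R(x)|<1.
x=-1.74: |R|=0.3953
R=1: x+3/8x²=0 ⇒ x=−8/3=-2.6667; min R=1−1/(4·3/8)=0.3333>−1
Confirm numerically:
  x=-2.553: |R|=0.89118 <1
  x=-2.190: |R|=0.60854 <1
  x=-2.122: |R|=0.56658 <1
  x=-1.409: |R|=0.33548 <1
  x=-3.032: |R|=1.41538 >1
  x=-3.023: |R|=1.40395 >1
So |R|<1 on (-2.6667, 0).

(-2.6667, 0).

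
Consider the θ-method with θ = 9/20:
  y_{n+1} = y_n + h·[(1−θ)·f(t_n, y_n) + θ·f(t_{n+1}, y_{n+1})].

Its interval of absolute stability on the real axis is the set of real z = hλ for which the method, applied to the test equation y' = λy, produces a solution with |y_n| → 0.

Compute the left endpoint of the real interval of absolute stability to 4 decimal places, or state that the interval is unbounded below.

Set f=λy, z=hλ:
  y_{n+1} = y_n + z·[11/20·y_n + 9/20·y_{n+1}] ⇒ (1 − 9/20z)y_{n+1} = (1 + 11/20z)y_n
  Hence R(z) = (1 + 11/20z)/(1 − 9/20z).

Need |R(x)|<1, x<0.
x=-1.16: |R|=0.2378
R=−1: 1+11/20x = −1+9/20x ⇒ -1/10x=2 ⇒ x=2/(-1/10)=-20.0000
Confirm numerically:
  x=-17.522: |R|=0.97211 <1
  x=-16.838: |R|=0.96313 <1
  x=-11.835: |R|=0.87092 <1
  x=-20.467: |R|=1.00457 >1
  x=-20.022: |R|=1.00022 >1
So |R|<1 on (-20.0000, 0).

left endpoint -20.0000.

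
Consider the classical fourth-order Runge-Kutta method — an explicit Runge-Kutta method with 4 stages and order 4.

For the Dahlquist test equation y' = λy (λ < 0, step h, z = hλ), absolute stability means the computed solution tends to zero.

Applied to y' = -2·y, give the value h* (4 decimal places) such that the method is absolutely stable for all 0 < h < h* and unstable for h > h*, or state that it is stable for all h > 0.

(-2.7853,0); λ=-2 ⇒ h* = 1.3926.

With y'=λy (z=hλ):
  order 4, 4-stage ⇒ R(z)=1+z+z^2/2+z^3/6+z^4/24
  (e.g. R(-0.61)=0.54399, |R|=0.54399)

Find x<0 with |R(x)|<1.
x=-0.61: |R|=0.5440
|R(-2.34)|=0.5116 |R(-2.17)|=0.4053 |R(-1.23)|=0.3117
Bisect:
  x_lo=-3.6182 |R|=3.1738  x_hi=-0.0995 |R|=0.9053
  mid=-1.85885 |R|=0.29579 →hi
  mid=-2.73850 |R|=0.93172 →hi
  mid=-3.17833 |R|=1.77335 →lo
  mid=-2.95842 |R|=1.29397 →lo
  mid=-2.84846 |R|=1.09949 →lo
  mid=-2.79348 |R|=1.01242 →lo
  mid=-2.76599 |R|=0.97129 →hi
  mid=-2.77974 |R|=0.99165 →hi
  ...
  [-2.78532,-2.78511] ⇒ x*=-2.7853
Stable set (-2.7853, 0).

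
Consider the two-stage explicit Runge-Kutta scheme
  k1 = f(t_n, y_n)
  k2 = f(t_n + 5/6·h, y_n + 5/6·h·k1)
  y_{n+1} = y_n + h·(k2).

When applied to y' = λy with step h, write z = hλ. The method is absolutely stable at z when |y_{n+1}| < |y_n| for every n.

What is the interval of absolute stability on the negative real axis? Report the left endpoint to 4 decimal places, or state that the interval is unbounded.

(-1.2000, 0).

On y'=λy, z=hλ:
  k1=λy_n ⇒ h·k1=z·y_n;  k2=λ(1+5/6z)y_n ⇒ h·k2=z(1+5/6z)y_n
  y_{n+1}/y_n = 1 + z(1+5/6z) = 1 + z + 5/6z²
  Hence R(z) = 1 + z + 5/6z².

Find x<0 with |R(x)|<1.
x=-1.68: |R|=1.6720
R=1: x+5/6x²=0 ⇒ x=−6/5=-1.2000; min R=1−1/(4·5/6)=0.7000>−1
Confirm numerically:
  x=-1.129: |R|=0.93320 <1
  x=-1.119: |R|=0.92447 <1
  x=-0.731: |R|=0.71430 <1
  x=-1.712: |R|=1.73045 >1
  x=-1.473: |R|=1.33511 >1
Interval (-1.2000, 0).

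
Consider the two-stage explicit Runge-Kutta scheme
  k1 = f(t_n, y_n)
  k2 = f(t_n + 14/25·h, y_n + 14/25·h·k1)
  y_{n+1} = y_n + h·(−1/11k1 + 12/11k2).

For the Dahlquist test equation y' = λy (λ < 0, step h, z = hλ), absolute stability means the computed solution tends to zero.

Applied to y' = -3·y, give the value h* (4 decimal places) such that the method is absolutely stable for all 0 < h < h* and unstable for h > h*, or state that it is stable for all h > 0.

Test eqn y'=λy, z=hλ:
  k1=λy_n ⇒ h·k1=z·y_n;  k2=λ(1+14/25z)y_n ⇒ h·k2=z(1+14/25z)y_n
  y_{n+1}/y_n = 1 − 1/11z + 12/11z(1+14/25z) = 1 + z + 168/275z²
  Hence R(z) = 1 + z + 168/275z².

Need |R(x)|<1, x<0.
x=-0.98: |R|=0.6067
R=1: x+168/275x²=0 ⇒ x=−275/168=-1.6369; min R=1−1/(4·168/275)=0.5908>−1
Confirm numerically:
  x=-1.163: |R|=0.66330 <1
  x=-1.133: |R|=0.65122 <1
  x=-0.886: |R|=0.59356 <1
  x=-2.236: |R|=1.81836 >1
  x=-1.671: |R|=1.03481 >1
Stable set (-1.6369, 0).

(-1.6369,0); λ=-3 ⇒ h* = (275/168)/3 = 0.5456.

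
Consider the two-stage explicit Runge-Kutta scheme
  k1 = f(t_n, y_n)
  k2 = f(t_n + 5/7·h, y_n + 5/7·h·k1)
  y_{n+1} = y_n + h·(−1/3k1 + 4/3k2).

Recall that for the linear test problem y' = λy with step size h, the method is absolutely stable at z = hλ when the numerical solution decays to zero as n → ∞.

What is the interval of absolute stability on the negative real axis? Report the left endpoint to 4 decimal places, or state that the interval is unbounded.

z∈(-1.0500,0).

Set f=λy, z=hλ:
  k1=λy_n ⇒ h·k1=z·y_n;  k2=λ(1+5/7z)y_n ⇒ h·k2=z(1+5/7z)y_n
  y_{n+1}/y_n = 1 − 1/3z + 4/3z(1+5/7z) = 1 + z + 20/21z²
  Hence R(z) = 1 + z + 20/21z².

Boundary: |R(x)|=1, x<0.
x=-0.67: |R|=0.7575
R=1: x+20/21x²=0 ⇒ x=−21/20=-1.0500; min R=1−1/(4·20/21)=0.7375>−1
Confirm numerically:
  x=-0.864: |R|=0.84695 <1
  x=-0.762: |R|=0.79099 <1
  x=-0.587: |R|=0.74116 <1
  x=-0.584: |R|=0.74082 <1
  x=-1.571: |R|=1.77952 >1
  x=-1.142: |R|=1.10006 >1
Interval (-1.0500, 0).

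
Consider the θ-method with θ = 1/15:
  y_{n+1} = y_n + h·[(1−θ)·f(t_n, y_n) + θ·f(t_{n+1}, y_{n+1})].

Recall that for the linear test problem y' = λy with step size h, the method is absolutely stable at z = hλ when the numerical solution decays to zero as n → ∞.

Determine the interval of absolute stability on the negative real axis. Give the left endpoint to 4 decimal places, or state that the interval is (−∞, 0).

Set f=λy, z=hλ:
  y_{n+1} = y_n + z·[14/15·y_n + 1/15·y_{n+1}] ⇒ (1 − 1/15z)y_{n+1} = (1 + 14/15z)y_n
  R(z) = (1 + 14/15z)/(1 − 1/15z).

Find x<0 with |R(x)|<1.
x=-0.67: |R|=0.3586
R=−1: 1+14/15x = −1+1/15x ⇒ -13/15x=2 ⇒ x=2/(-13/15)=-2.3077
Confirm numerically:
  x=-2.133: |R|=0.86745 <1
  x=-2.099: |R|=0.84134 <1
  x=-1.260: |R|=0.16236 <1
  x=-1.218: |R|=0.12653 <1
  x=-2.856: |R|=1.39919 >1
  x=-2.624: |R|=1.23332 >1
  x=-2.584: |R|=1.20428 >1
Stable set (-2.3077, 0).

z∈(-2.3077,0).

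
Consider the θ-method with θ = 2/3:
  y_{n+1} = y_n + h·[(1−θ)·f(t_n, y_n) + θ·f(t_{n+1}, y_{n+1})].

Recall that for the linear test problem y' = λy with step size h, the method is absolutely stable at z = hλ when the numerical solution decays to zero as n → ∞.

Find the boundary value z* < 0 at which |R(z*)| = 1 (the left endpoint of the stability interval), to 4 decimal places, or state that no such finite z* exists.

(−∞, 0) — no finite endpoint.

Test eqn y'=λy, z=hλ:
  y_{n+1} = y_n + z·[1/3·y_n + 2/3·y_{n+1}] ⇒ (1 − 2/3z)y_{n+1} = (1 + 1/3z)y_n
  Hence R(z) = (1 + 1/3z)/(1 − 2/3z).

Solve |R(x)|<1 on ℝ⁻.
x=-1.69: |R|=0.2053
x=-2: |R|=0.1429
x=-10: |R|=0.3043
x=-100: |R|=0.4778
θ=2/3≥1/2 ⇒ |1+1/3x|<|1−2/3x| ∀x<0 ⇒ unbounded interval.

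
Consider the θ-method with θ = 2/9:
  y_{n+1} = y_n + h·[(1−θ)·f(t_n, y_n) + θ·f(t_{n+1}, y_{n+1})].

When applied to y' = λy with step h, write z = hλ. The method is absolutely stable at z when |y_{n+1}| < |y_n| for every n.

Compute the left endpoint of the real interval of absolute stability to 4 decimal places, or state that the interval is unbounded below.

Set f=λy, z=hλ:
  y_{n+1} = y_n + z·[7/9·y_n + 2/9·y_{n+1}] ⇒ (1 − 2/9z)y_{n+1} = (1 + 7/9z)y_n
  Hence R(z) = (1 + 7/9z)/(1 − 2/9z).

Boundary: |R(x)|=1, x<0.
x=-0.52: |R|=0.5339
R=−1: 1+7/9x = −1+2/9x ⇒ -5/9x=2 ⇒ x=2/(-5/9)=-3.6000
Confirm numerically:
  x=-2.973: |R|=0.79024 <1
  x=-2.932: |R|=0.77530 <1
  x=-2.267: |R|=0.50754 <1
  x=-4.156: |R|=1.16058 >1
  x=-4.086: |R|=1.14151 >1
  x=-3.955: |R|=1.10497 >1
Stable set (-3.6000, 0).

left endpoint -3.6000.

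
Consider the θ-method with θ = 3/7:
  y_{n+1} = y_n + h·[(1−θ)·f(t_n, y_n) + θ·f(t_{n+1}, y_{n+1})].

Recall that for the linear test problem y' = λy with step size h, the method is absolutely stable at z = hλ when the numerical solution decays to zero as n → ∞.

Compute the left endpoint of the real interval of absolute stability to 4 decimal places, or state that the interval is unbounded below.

Set f=λy, z=hλ:
  y_{n+1} = y_n + z·[4/7·y_n + 3/7·y_{n+1}] ⇒ (1 − 3/7z)y_{n+1} = (1 + 4/7z)y_n
  so R(z) = (1 + 4/7z)/(1 − 3/7z).

Boundary: |R(x)|=1, x<0.
x=-0.72: |R|=0.4498
R=−1: 1+4/7x = −1+3/7x ⇒ -1/7x=2 ⇒ x=2/(-1/7)=-14.0000
Confirm numerically:
  x=-9.421: |R|=0.87015 <1
  x=-8.189: |R|=0.81592 <1
  x=-6.946: |R|=0.74661 <1
  x=-5.753: |R|=0.66004 <1
  x=-14.587: |R|=1.01156 >1
  x=-14.099: |R|=1.00201 >1
Interval (-14.0000, 0).

left endpoint -14.0000.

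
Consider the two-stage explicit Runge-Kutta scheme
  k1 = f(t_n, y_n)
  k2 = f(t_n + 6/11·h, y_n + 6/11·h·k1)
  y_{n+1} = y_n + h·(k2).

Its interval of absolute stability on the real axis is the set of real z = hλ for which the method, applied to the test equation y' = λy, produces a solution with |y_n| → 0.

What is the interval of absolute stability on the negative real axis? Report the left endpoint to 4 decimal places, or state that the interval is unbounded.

(-1.8333, 0).

With y'=λy (z=hλ):
  k1=λy_n ⇒ h·k1=z·y_n;  k2=λ(1+6/11z)y_n ⇒ h·k2=z(1+6/11z)y_n
  y_{n+1}/y_n = 1 + z(1+6/11z) = 1 + z + 6/11z²
  ⇒ R(z) = 1 + z + 6/11z².

Boundary: |R(x)|=1, x<0.
x=-0.89: |R|=0.5421
R=1: x+6/11x²=0 ⇒ x=−11/6=-1.8333; min R=1−1/(4·6/11)=0.5417>−1
Confirm numerically:
  x=-1.513: |R|=0.73564 <1
  x=-1.331: |R|=0.63531 <1
  x=-1.324: |R|=0.63217 <1
  x=-0.897: |R|=0.54188 <1
  x=-2.284: |R|=1.56145 >1
  x=-2.263: |R|=1.53036 >1
  x=-1.948: |R|=1.12184 >1
So |R|<1 on (-1.8333, 0).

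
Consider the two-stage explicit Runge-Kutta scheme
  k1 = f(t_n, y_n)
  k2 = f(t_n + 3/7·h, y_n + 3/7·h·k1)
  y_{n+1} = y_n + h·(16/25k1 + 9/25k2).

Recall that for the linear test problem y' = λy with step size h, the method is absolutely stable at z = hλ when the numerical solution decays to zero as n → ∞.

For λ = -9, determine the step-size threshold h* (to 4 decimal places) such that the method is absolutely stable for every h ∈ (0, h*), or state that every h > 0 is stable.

(-6.4815,0); λ=-9 ⇒ h* = (175/27)/9 = 0.7202.

With y'=λy (z=hλ):
  k1=λy_n ⇒ h·k1=z·y_n;  k2=λ(1+3/7z)y_n ⇒ h·k2=z(1+3/7z)y_n
  y_{n+1}/y_n = 1 + 16/25z + 9/25z(1+3/7z) = 1 + z + 27/175z²
  R(z) = 1 + z + 27/175z².

Boundary: |R(x)|=1, x<0.
x=-1.61: |R|=0.2101
R=1: x+27/175x²=0 ⇒ x=−175/27=-6.4815; min R=1−1/(4·27/175)=-0.6204>−1
Confirm numerically:
  x=-5.821: |R|=0.40682 <1
  x=-5.482: |R|=0.15464 <1
  x=-4.349: |R|=0.43087 <1
  x=-7.069: |R|=1.64077 >1
  x=-6.671: |R|=1.19506 >1
So |R|<1 on (-6.4815, 0).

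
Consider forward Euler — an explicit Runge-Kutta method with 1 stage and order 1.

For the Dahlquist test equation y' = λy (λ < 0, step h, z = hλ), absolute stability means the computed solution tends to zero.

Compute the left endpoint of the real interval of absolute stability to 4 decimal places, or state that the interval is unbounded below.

left endpoint -2.0000.

Test eqn y'=λy, z=hλ:
  order 1, 1-stage ⇒ R(z)=1+z
  (e.g. R(-1.79)=-0.79000, |R|=0.79000)

Find x<0 with |R(x)|<1.
x=-1.79: |R|=0.7900
|R(-0.9)|=0.1000 |R(-0.75)|=0.2500 |R(-0.56)|=0.4400
Bisect:
  x_lo=-2.7612 |R|=1.7612  x_hi=-0.0522 |R|=0.9478
  mid=-1.40669 |R|=0.40669 →hi
  mid=-2.08395 |R|=1.08395 →lo
  mid=-1.74532 |R|=0.74532 →hi
  mid=-1.91463 |R|=0.91463 →hi
  mid=-1.99929 |R|=0.99929 →hi
  mid=-2.04162 |R|=1.04162 →lo
  mid=-2.02046 |R|=1.02046 →lo
  mid=-2.00987 |R|=1.00987 →lo
  mid=-2.00458 |R|=1.00458 →lo
  mid=-2.00194 |R|=1.00194 →lo
  ...
  [-2.00012,-1.99995] ⇒ x*=-2.0000
Stable set (-2.0000, 0).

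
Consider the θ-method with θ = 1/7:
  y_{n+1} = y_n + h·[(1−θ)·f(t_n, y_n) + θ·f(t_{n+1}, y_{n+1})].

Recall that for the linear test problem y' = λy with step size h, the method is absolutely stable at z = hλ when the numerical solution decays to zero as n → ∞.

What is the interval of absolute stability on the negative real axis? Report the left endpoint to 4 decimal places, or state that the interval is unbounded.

(-2.8000, 0).

Test eqn y'=λy, z=hλ:
  y_{n+1} = y_n + z·[6/7·y_n + 1/7·y_{n+1}] ⇒ (1 − 1/7z)y_{n+1} = (1 + 6/7z)y_n
  ⇒ R(z) = (1 + 6/7z)/(1 − 1/7z).

Need |R(x)|<1, x<0.
x=-1.68: |R|=0.3548
R=−1: 1+6/7x = −1+1/7x ⇒ -5/7x=2 ⇒ x=2/(-5/7)=-2.8000
Confirm numerically:
  x=-2.661: |R|=0.92806 <1
  x=-1.850: |R|=0.46328 <1
  x=-1.204: |R|=0.02730 <1
  x=-3.367: |R|=1.27346 >1
  x=-3.236: |R|=1.21297 >1
  x=-3.119: |R|=1.15762 >1
So |R|<1 on (-2.8000, 0).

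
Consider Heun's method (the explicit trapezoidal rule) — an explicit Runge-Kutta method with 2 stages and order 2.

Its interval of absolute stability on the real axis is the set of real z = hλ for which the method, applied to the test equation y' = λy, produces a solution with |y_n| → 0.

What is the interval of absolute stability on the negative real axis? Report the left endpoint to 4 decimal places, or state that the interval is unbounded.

On y'=λy, z=hλ:
  order 2, 2-stage ⇒ R(z)=1+z+z^2/2
  (e.g. R(-1.41)=0.58405, |R|=0.58405)

Solve |R(x)|<1 on ℝ⁻.
x=-1.41: |R|=0.5840
|R(-2.04)|=1.0408 |R(-1.48)|=0.6152 |R(-1.12)|=0.5072
Bisect:
  x_lo=-2.5274 |R|=1.6664  x_hi=-0.3719 |R|=0.6973
  mid=-1.44961 |R|=0.60108 →hi
  mid=-1.98849 |R|=0.98855 →hi
  mid=-2.25792 |R|=1.29119 →lo
  mid=-2.12321 |R|=1.13080 →lo
  mid=-2.05585 |R|=1.05741 →lo
  mid=-2.02217 |R|=1.02241 →lo
  mid=-2.00533 |R|=1.00534 →lo
  ...
  [-2.00006,-1.99993] ⇒ x*=-2.0000
Stable set (-2.0000, 0).

z∈(-2.0000,0).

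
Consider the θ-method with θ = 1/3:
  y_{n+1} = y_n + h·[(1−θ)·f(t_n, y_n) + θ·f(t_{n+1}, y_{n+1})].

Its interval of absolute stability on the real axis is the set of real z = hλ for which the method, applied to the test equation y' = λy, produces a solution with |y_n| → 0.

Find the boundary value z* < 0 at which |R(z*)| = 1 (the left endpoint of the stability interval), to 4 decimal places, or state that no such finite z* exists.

z* = -6.0000.

Set f=λy, z=hλ:
  y_{n+1} = y_n + z·[2/3·y_n + 1/3·y_{n+1}] ⇒ (1 − 1/3z)y_{n+1} = (1 + 2/3z)y_n
  ⇒ R(z) = (1 + 2/3z)/(1 − 1/3z).

Boundary: |R(x)|=1, x<0.
x=-1.55: |R|=0.0220
R=−1: 1+2/3x = −1+1/3x ⇒ -1/3x=2 ⇒ x=2/(-1/3)=-6.0000
Confirm numerically:
  x=-5.598: |R|=0.95324 <1
  x=-5.388: |R|=0.92704 <1
  x=-4.630: |R|=0.82045 <1
  x=-6.356: |R|=1.03805 >1
  x=-6.159: |R|=1.01736 >1
Stable set (-6.0000, 0).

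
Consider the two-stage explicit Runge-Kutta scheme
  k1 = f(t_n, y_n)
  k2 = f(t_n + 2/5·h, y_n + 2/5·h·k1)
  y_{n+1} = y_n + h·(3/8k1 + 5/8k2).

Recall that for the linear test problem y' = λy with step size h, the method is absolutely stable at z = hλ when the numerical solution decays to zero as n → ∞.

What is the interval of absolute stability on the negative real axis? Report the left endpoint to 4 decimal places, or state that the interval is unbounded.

z∈(-4.0000,0).

Test eqn y'=λy, z=hλ:
  k1=λy_n ⇒ h·k1=z·y_n;  k2=λ(1+2/5z)y_n ⇒ h·k2=z(1+2/5z)y_n
  y_{n+1}/y_n = 1 + 3/8z + 5/8z(1+2/5z) = 1 + z + 1/4z²
  ⇒ R(z) = 1 + z + 1/4z².

Boundary: |R(x)|=1, x<0.
x=-0.34: |R|=0.6889
R=1: x+1/4x²=0 ⇒ x=−4=-4.0000; min R=1−1/(4·1/4)=0.0000>−1
Confirm numerically:
  x=-2.224: |R|=0.01254 <1
  x=-2.135: |R|=0.00456 <1
  x=-2.131: |R|=0.00429 <1
  x=-4.519: |R|=1.58634 >1
  x=-4.304: |R|=1.32710 >1
  x=-4.062: |R|=1.06296 >1
Stable set (-4.0000, 0).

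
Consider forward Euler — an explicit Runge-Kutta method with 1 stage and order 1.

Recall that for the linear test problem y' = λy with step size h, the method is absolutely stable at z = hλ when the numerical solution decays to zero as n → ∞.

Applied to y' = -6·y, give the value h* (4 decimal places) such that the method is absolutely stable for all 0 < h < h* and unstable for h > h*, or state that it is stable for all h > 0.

(-2.0000,0); λ=-6 ⇒ h* = 0.3333.

Set f=λy, z=hλ:
  order 1, 1-stage ⇒ R(z)=1+z
  (e.g. R(-0.54)=0.46000, |R|=0.46000)

Need |R(x)|<1, x<0.
x=-0.54: |R|=0.4600
|R(-2.37)|=1.3700 |R(-2.27)|=1.2700 |R(-1.87)|=0.8700
Bisect:
  x_lo=-2.5400 |R|=1.5400  x_hi=-0.0965 |R|=0.9035
  mid=-1.31826 |R|=0.31826 →hi
  mid=-1.92912 |R|=0.92912 →hi
  mid=-2.23455 |R|=1.23455 →lo
  mid=-2.08184 |R|=1.08184 →lo
  mid=-2.00548 |R|=1.00548 →lo
  mid=-1.96730 |R|=0.96730 →hi
  mid=-1.98639 |R|=0.98639 →hi
  mid=-1.99593 |R|=0.99593 →hi
  mid=-2.00071 |R|=1.00071 →lo
  mid=-1.99832 |R|=0.99832 →hi
  ...
  [-2.00011,-1.99996] ⇒ x*=-2.0000
Interval (-2.0000, 0).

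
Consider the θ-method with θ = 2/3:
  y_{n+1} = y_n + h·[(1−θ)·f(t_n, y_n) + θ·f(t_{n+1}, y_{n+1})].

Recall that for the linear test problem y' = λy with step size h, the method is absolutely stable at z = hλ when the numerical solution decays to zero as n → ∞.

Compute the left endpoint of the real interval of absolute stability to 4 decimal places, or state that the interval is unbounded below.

On y'=λy, z=hλ:
  y_{n+1} = y_n + z·[1/3·y_n + 2/3·y_{n+1}] ⇒ (1 − 2/3z)y_{n+1} = (1 + 1/3z)y_n
  so R(z) = (1 + 1/3z)/(1 − 2/3z).

Solve |R(x)|<1 on ℝ⁻.
x=-0.99: |R|=0.4036
x=-2: |R|=0.1429
x=-10: |R|=0.3043
x=-100: |R|=0.4778
θ=2/3≥1/2 ⇒ |1+1/3x|<|1−2/3x| ∀x<0 ⇒ unbounded interval.

(−∞, 0) — no finite endpoint.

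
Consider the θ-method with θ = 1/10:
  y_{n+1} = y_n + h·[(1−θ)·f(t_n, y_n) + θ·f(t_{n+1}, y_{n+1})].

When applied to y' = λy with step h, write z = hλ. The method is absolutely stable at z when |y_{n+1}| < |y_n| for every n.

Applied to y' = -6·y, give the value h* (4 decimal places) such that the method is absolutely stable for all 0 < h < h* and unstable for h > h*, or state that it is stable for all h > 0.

(-2.5000,0); λ=-6 ⇒ h* = (5/2)/6 = 0.4167.

Test eqn y'=λy, z=hλ:
  y_{n+1} = y_n + z·[9/10·y_n + 1/10·y_{n+1}] ⇒ (1 − 1/10z)y_{n+1} = (1 + 9/10z)y_n
  Hence R(z) = (1 + 9/10z)/(1 − 1/10z).

Solve |R(x)|<1 on ℝ⁻.
x=-1.66: |R|=0.4237
R=−1: 1+9/10x = −1+1/10x ⇒ -4/5x=2 ⇒ x=2/(-4/5)=-2.5000
Confirm numerically:
  x=-2.458: |R|=0.97303 <1
  x=-2.450: |R|=0.96787 <1
  x=-1.925: |R|=0.61426 <1
  x=-1.100: |R|=0.00901 <1
  x=-2.887: |R|=1.24024 >1
  x=-2.697: |R|=1.12412 >1
So |R|<1 on (-2.5000, 0).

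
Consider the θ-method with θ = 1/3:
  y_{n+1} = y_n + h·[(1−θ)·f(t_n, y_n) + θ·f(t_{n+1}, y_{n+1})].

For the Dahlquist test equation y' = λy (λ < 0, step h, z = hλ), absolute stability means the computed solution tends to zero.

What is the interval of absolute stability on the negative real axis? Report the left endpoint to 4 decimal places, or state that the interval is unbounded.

On y'=λy, z=hλ:
  y_{n+1} = y_n + z·[2/3·y_n + 1/3·y_{n+1}] ⇒ (1 − 1/3z)y_{n+1} = (1 + 2/3z)y_n
  Hence R(z) = (1 + 2/3z)/(1 − 1/3z).

Boundary: |R(x)|=1, x<0.
x=-1.53: |R|=0.0132
R=−1: 1+2/3x = −1+1/3x ⇒ -1/3x=2 ⇒ x=2/(-1/3)=-6.0000
Confirm numerically:
  x=-3.479: |R|=0.61090 <1
  x=-3.259: |R|=0.56207 <1
  x=-2.820: |R|=0.45361 <1
  x=-6.215: |R|=1.02333 >1
  x=-6.207: |R|=1.02248 >1
Stable set (-6.0000, 0).

(-6.0000, 0).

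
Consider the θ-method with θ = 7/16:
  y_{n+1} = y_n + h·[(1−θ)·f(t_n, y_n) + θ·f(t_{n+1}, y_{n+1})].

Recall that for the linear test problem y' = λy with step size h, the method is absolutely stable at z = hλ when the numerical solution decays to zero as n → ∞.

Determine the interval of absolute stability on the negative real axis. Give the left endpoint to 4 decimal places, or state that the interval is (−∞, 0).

With y'=λy (z=hλ):
  y_{n+1} = y_n + z·[9/16·y_n + 7/16·y_{n+1}] ⇒ (1 − 7/16z)y_{n+1} = (1 + 9/16z)y_n
  Hence R(z) = (1 + 9/16z)/(1 − 7/16z).

Solve |R(x)|<1 on ℝ⁻.
x=-0.43: |R|=0.6381
R=−1: 1+9/16x = −1+7/16x ⇒ -1/8x=2 ⇒ x=2/(-1/8)=-16.0000
Confirm numerically:
  x=-13.538: |R|=0.95555 <1
  x=-10.720: |R|=0.88401 <1
  x=-10.507: |R|=0.87732 <1
  x=-7.008: |R|=0.72356 <1
  x=-16.501: |R|=1.00762 >1
  x=-16.408: |R|=1.00624 >1
  x=-16.397: |R|=1.00607 >1
So |R|<1 on (-16.0000, 0).

z∈(-16.0000,0).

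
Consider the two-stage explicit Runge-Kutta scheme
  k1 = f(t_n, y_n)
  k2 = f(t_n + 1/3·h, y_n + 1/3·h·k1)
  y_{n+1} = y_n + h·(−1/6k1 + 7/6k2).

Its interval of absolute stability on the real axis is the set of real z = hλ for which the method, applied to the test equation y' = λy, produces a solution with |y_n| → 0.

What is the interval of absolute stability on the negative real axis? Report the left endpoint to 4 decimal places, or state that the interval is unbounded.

z∈(-2.5714,0).

With y'=λy (z=hλ):
  k1=λy_n ⇒ h·k1=z·y_n;  k2=λ(1+1/3z)y_n ⇒ h·k2=z(1+1/3z)y_n
  y_{n+1}/y_n = 1 − 1/6z + 7/6z(1+1/3z) = 1 + z + 7/18z²
  so R(z) = 1 + z + 7/18z².

Find x<0 with |R(x)|<1.
x=-1.34: |R|=0.3583
R=1: x+7/18x²=0 ⇒ x=−18/7=-2.5714; min R=1−1/(4·7/18)=0.3571>−1
Confirm numerically:
  x=-2.548: |R|=0.97678 <1
  x=-2.411: |R|=0.84958 <1
  x=-1.925: |R|=0.51608 <1
  x=-2.977: |R|=1.46954 >1
  x=-2.646: |R|=1.07673 >1
Interval (-2.5714, 0).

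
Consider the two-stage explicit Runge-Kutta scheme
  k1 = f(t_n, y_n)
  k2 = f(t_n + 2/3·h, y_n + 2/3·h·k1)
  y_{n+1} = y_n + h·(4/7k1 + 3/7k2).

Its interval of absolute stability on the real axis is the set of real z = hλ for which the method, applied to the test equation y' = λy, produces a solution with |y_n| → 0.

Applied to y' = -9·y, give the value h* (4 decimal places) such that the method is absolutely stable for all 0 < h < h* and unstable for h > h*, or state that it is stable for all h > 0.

(-3.5000,0); λ=-9 ⇒ h* = (7/2)/9 = 0.3889.

Set f=λy, z=hλ:
  k1=λy_n ⇒ h·k1=z·y_n;  k2=λ(1+2/3z)y_n ⇒ h·k2=z(1+2/3z)y_n
  y_{n+1}/y_n = 1 + 4/7z + 3/7z(1+2/3z) = 1 + z + 2/7z²
  ⇒ R(z) = 1 + z + 2/7z².

Need |R(x)|<1, x<0.
x=-0.51: |R|=0.5643
R=1: x+2/7x²=0 ⇒ x=−7/2=-3.5000; min R=1−1/(4·2/7)=0.1250>−1
Confirm numerically:
  x=-3.099: |R|=0.64494 <1
  x=-2.744: |R|=0.40730 <1
  x=-2.603: |R|=0.33289 <1
  x=-1.660: |R|=0.12731 <1
  x=-4.054: |R|=1.64169 >1
  x=-3.618: |R|=1.12198 >1
Stable set (-3.5000, 0).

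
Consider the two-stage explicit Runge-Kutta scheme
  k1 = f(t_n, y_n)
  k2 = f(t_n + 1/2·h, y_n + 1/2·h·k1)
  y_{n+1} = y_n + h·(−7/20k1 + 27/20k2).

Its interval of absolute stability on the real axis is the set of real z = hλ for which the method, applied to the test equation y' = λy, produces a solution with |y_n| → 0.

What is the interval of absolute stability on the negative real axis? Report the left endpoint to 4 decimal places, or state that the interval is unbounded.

On y'=λy, z=hλ:
  k1=λy_n ⇒ h·k1=z·y_n;  k2=λ(1+1/2z)y_n ⇒ h·k2=z(1+1/2z)y_n
  y_{n+1}/y_n = 1 − 7/20z + 27/20z(1+1/2z) = 1 + z + 27/40z²
  R(z) = 1 + z + 27/40z².

Boundary: |R(x)|=1, x<0.
x=-1.59: |R|=1.1165
R=1: x+27/40x²=0 ⇒ x=−40/27=-1.4815; min R=1−1/(4·27/40)=0.6296>−1
Confirm numerically:
  x=-1.131: |R|=0.73243 <1
  x=-0.968: |R|=0.66449 <1
  x=-0.645: |R|=0.63582 <1
  x=-1.971: |R|=1.65127 >1
  x=-1.640: |R|=1.17548 >1
Stable set (-1.4815, 0).

(-1.4815, 0).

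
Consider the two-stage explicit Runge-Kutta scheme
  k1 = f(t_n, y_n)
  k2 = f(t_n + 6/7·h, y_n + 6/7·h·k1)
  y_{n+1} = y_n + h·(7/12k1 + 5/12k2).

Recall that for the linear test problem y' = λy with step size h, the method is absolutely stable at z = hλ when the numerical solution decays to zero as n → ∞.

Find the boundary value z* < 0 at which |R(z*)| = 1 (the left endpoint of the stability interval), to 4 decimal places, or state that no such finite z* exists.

Set f=λy, z=hλ:
  k1=λy_n ⇒ h·k1=z·y_n;  k2=λ(1+6/7z)y_n ⇒ h·k2=z(1+6/7z)y_n
  y_{n+1}/y_n = 1 + 7/12z + 5/12z(1+6/7z) = 1 + z + 5/14z²
  R(z) = 1 + z + 5/14z².

Need |R(x)|<1, x<0.
x=-1.15: |R|=0.3223
R=1: x+5/14x²=0 ⇒ x=−14/5=-2.8000; min R=1−1/(4·5/14)=0.3000>−1
Confirm numerically:
  x=-2.415: |R|=0.66794 <1
  x=-1.947: |R|=0.40686 <1
  x=-1.497: |R|=0.30336 <1
  x=-1.158: |R|=0.32092 <1
  x=-3.217: |R|=1.47910 >1
  x=-3.138: |R|=1.37880 >1
So |R|<1 on (-2.8000, 0).

left endpoint -2.8000.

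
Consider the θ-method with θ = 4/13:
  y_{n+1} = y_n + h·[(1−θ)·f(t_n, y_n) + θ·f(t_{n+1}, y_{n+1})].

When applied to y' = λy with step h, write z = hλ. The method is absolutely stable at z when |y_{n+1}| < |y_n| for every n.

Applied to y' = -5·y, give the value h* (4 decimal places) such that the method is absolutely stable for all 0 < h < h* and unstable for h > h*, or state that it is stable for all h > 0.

On y'=λy, z=hλ:
  y_{n+1} = y_n + z·[9/13·y_n + 4/13·y_{n+1}] ⇒ (1 − 4/13z)y_{n+1} = (1 + 9/13z)y_n
  so R(z) = (1 + 9/13z)/(1 − 4/13z).

Boundary: |R(x)|=1, x<0.
x=-0.93: |R|=0.2769
R=−1: 1+9/13x = −1+4/13x ⇒ -5/13x=2 ⇒ x=2/(-5/13)=-5.2000
Confirm numerically:
  x=-4.977: |R|=0.96612 <1
  x=-3.906: |R|=0.77397 <1
  x=-2.604: |R|=0.44568 <1
  x=-5.566: |R|=1.05189 >1
  x=-5.501: |R|=1.04300 >1
Interval (-5.2000, 0).

(-5.2000,0); λ=-5 ⇒ h* = (26/5)/5 = 1.0400.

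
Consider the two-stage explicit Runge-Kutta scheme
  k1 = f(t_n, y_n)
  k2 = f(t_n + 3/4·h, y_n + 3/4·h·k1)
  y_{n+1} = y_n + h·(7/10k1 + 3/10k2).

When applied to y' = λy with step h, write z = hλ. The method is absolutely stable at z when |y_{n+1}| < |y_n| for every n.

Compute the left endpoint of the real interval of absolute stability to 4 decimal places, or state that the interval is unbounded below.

Test eqn y'=λy, z=hλ:
  k1=λy_n ⇒ h·k1=z·y_n;  k2=λ(1+3/4z)y_n ⇒ h·k2=z(1+3/4z)y_n
  y_{n+1}/y_n = 1 + 7/10z + 3/10z(1+3/4z) = 1 + z + 9/40z²
  so R(z) = 1 + z + 9/40z².

Find x<0 with |R(x)|<1.
x=-0.6: |R|=0.4810
R=1: x+9/40x²=0 ⇒ x=−40/9=-4.4444; min R=1−1/(4·9/40)=-0.1111>−1
Confirm numerically:
  x=-3.874: |R|=0.50277 <1
  x=-3.555: |R|=0.28856 <1
  x=-2.769: |R|=0.04384 <1
  x=-1.902: |R|=0.08804 <1
  x=-4.752: |R|=1.32884 >1
  x=-4.687: |R|=1.25579 >1
So |R|<1 on (-4.4444, 0).

left endpoint -4.4444.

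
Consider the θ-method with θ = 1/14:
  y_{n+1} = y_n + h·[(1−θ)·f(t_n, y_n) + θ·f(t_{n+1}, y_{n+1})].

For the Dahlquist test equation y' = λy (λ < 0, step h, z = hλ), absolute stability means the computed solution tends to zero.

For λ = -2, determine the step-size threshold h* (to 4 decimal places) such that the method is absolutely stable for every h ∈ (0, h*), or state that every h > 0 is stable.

(-2.3333,0); λ=-2 ⇒ h* = (7/3)/2 = 1.1667.

Test eqn y'=λy, z=hλ:
  y_{n+1} = y_n + z·[13/14·y_n + 1/14·y_{n+1}] ⇒ (1 − 1/14z)y_{n+1} = (1 + 13/14z)y_n
  so R(z) = (1 + 13/14z)/(1 − 1/14z).

Solve |R(x)|<1 on ℝ⁻.
x=-1.59: |R|=0.4278
R=−1: 1+13/14x = −1+1/14x ⇒ -6/7x=2 ⇒ x=2/(-6/7)=-2.3333
Confirm numerically:
  x=-2.217: |R|=0.91392 <1
  x=-1.519: |R|=0.37032 <1
  x=-1.256: |R|=0.15260 <1
  x=-0.954: |R|=0.10686 <1
  x=-2.818: |R|=1.34582 >1
  x=-2.790: |R|=1.32638 >1
So |R|<1 on (-2.3333, 0).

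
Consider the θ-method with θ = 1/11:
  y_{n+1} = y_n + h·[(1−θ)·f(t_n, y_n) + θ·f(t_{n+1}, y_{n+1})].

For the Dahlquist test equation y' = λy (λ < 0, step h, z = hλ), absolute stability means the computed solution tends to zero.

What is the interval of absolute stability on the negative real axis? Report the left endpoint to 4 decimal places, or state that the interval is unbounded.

(-2.4444, 0).

With y'=λy (z=hλ):
  y_{n+1} = y_n + z·[10/11·y_n + 1/11·y_{n+1}] ⇒ (1 − 1/11z)y_{n+1} = (1 + 10/11z)y_n
  ⇒ R(z) = (1 + 10/11z)/(1 − 1/11z).

Need |R(x)|<1, x<0.
x=-0.81: |R|=0.2456
R=−1: 1+10/11x = −1+1/11x ⇒ -9/11x=2 ⇒ x=2/(-9/11)=-2.4444
Confirm numerically:
  x=-2.073: |R|=0.74428 <1
  x=-1.612: |R|=0.40596 <1
  x=-1.053: |R|=0.03899 <1
  x=-2.934: |R|=1.31620 >1
  x=-2.835: |R|=1.25407 >1
  x=-2.536: |R|=1.06087 >1
Interval (-2.4444, 0).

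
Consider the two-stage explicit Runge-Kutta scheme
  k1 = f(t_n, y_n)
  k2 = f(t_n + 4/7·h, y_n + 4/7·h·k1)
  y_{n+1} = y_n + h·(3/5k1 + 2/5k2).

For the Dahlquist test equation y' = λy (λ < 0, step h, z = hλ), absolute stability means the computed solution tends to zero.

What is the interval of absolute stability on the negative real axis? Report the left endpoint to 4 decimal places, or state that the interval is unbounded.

z∈(-4.3750,0).

Set f=λy, z=hλ:
  k1=λy_n ⇒ h·k1=z·y_n;  k2=λ(1+4/7z)y_n ⇒ h·k2=z(1+4/7z)y_n
  y_{n+1}/y_n = 1 + 3/5z + 2/5z(1+4/7z) = 1 + z + 8/35z²
  so R(z) = 1 + z + 8/35z².

Boundary: |R(x)|=1, x<0.
x=-1.01: |R|=0.2232
R=1: x+8/35x²=0 ⇒ x=−35/8=-4.3750; min R=1−1/(4·8/35)=-0.0938>−1
Confirm numerically:
  x=-4.243: |R|=0.87198 <1
  x=-2.879: |R|=0.01555 <1
  x=-2.436: |R|=0.07964 <1
  x=-4.880: |R|=1.56329 >1
  x=-4.836: |R|=1.50958 >1
  x=-4.491: |R|=1.11908 >1
So |R|<1 on (-4.3750, 0).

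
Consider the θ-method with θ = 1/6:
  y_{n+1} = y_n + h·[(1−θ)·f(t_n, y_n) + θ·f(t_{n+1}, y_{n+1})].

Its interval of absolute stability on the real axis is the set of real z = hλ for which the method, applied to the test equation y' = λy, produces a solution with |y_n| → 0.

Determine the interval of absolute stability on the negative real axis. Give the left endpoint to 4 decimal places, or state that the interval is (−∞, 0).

With y'=λy (z=hλ):
  y_{n+1} = y_n + z·[5/6·y_n + 1/6·y_{n+1}] ⇒ (1 − 1/6z)y_{n+1} = (1 + 5/6z)y_n
  Hence R(z) = (1 + 5/6z)/(1 − 1/6z).

Solve |R(x)|<1 on ℝ⁻.
x=-0.59: |R|=0.4628
R=−1: 1+5/6x = −1+1/6x ⇒ -2/3x=2 ⇒ x=2/(-2/3)=-3.0000
Confirm numerically:
  x=-2.707: |R|=0.86540 <1
  x=-2.309: |R|=0.66735 <1
  x=-1.455: |R|=0.17103 <1
  x=-1.429: |R|=0.15413 <1
  x=-3.487: |R|=1.20533 >1
  x=-3.336: |R|=1.14396 >1
Stable set (-3.0000, 0).

z∈(-3.0000,0).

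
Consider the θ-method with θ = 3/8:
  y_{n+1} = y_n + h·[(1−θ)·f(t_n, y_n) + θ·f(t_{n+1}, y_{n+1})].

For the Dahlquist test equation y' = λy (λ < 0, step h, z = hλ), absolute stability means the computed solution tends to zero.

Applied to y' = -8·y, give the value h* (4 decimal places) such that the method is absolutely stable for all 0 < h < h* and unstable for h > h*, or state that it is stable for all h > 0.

On y'=λy, z=hλ:
  y_{n+1} = y_n + z·[5/8·y_n + 3/8·y_{n+1}] ⇒ (1 − 3/8z)y_{n+1} = (1 + 5/8z)y_n
  so R(z) = (1 + 5/8z)/(1 − 3/8z).

Solve |R(x)|<1 on ℝ⁻.
x=-1.29: |R|=0.1306
R=−1: 1+5/8x = −1+3/8x ⇒ -1/4x=2 ⇒ x=2/(-1/4)=-8.0000
Confirm numerically:
  x=-7.357: |R|=0.95723 <1
  x=-5.786: |R|=0.82538 <1
  x=-3.657: |R|=0.54214 <1
  x=-3.305: |R|=0.47586 <1
  x=-8.567: |R|=1.03365 >1
  x=-8.443: |R|=1.02658 >1
  x=-8.318: |R|=1.01930 >1
Stable set (-8.0000, 0).

(-8.0000,0); λ=-8 ⇒ h* = (8)/8 = 1.0000.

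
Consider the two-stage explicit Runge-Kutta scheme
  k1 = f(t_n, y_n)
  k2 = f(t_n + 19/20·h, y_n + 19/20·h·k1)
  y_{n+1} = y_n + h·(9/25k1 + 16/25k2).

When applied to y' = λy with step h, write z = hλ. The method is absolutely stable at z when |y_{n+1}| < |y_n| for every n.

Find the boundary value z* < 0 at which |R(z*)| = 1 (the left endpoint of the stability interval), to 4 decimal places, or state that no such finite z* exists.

Set f=λy, z=hλ:
  k1=λy_n ⇒ h·k1=z·y_n;  k2=λ(1+19/20z)y_n ⇒ h·k2=z(1+19/20z)y_n
  y_{n+1}/y_n = 1 + 9/25z + 16/25z(1+19/20z) = 1 + z + 76/125z²
  ⇒ R(z) = 1 + z + 76/125z².

Boundary: |R(x)|=1, x<0.
x=-1.19: |R|=0.6710
R=1: x+76/125x²=0 ⇒ x=−125/76=-1.6447; min R=1−1/(4·76/125)=0.5888>−1
Confirm numerically:
  x=-1.600: |R|=0.95648 <1
  x=-1.265: |R|=0.70794 <1
  x=-1.064: |R|=0.62431 <1
  x=-2.140: |R|=1.64440 >1
  x=-2.121: |R|=1.61417 >1
So |R|<1 on (-1.6447, 0).

left endpoint -1.6447.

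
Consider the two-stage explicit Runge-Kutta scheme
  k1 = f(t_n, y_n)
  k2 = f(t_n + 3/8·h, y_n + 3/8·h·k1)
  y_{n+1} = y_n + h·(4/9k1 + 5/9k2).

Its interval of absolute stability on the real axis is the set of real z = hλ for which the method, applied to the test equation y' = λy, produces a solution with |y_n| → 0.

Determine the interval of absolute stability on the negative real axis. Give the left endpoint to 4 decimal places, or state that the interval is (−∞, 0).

(-4.8000, 0).

On y'=λy, z=hλ:
  k1=λy_n ⇒ h·k1=z·y_n;  k2=λ(1+3/8z)y_n ⇒ h·k2=z(1+3/8z)y_n
  y_{n+1}/y_n = 1 + 4/9z + 5/9z(1+3/8z) = 1 + z + 5/24z²
  Hence R(z) = 1 + z + 5/24z².

Solve |R(x)|<1 on ℝ⁻.
x=-0.73: |R|=0.3810
R=1: x+5/24x²=0 ⇒ x=−24/5=-4.8000; min R=1−1/(4·5/24)=-0.2000>−1
Confirm numerically:
  x=-3.467: |R|=0.03719 <1
  x=-3.305: |R|=0.02937 <1
  x=-2.886: |R|=0.15079 <1
  x=-5.316: |R|=1.57147 >1
  x=-5.284: |R|=1.53280 >1
So |R|<1 on (-4.8000, 0).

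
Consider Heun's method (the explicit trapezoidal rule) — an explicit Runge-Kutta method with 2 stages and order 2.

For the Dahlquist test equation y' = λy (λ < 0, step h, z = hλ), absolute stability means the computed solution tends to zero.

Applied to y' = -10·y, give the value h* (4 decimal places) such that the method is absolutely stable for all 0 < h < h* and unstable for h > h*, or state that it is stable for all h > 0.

With y'=λy (z=hλ):
  order 2, 2-stage ⇒ R(z)=1+z+z^2/2
  (e.g. R(-0.37)=0.69845, |R|=0.69845)

Boundary: |R(x)|=1, x<0.
x=-0.37: |R|=0.6985
|R(-1.91)|=0.9140 |R(-1.35)|=0.5613 |R(-0.61)|=0.5760
Bisect:
  x_lo=-2.7405 |R|=2.0147  x_hi=-0.1797 |R|=0.8364
  mid=-1.46013 |R|=0.60586 →hi
  mid=-2.10033 |R|=1.10536 →lo
  mid=-1.78023 |R|=0.80438 →hi
  mid=-1.94028 |R|=0.94206 →hi
  mid=-2.02030 |R|=1.02051 →lo
  mid=-1.98029 |R|=0.98049 →hi
  mid=-2.00030 |R|=1.00030 →lo
  mid=-1.99029 |R|=0.99034 →hi
  mid=-1.99530 |R|=0.99531 →hi
  mid=-1.99780 |R|=0.99780 →hi
  ...
  [-2.00014,-1.99999] ⇒ x*=-2.0000
Interval (-2.0000, 0).

(-2.0000,0); λ=-10 ⇒ h* = 0.2000.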